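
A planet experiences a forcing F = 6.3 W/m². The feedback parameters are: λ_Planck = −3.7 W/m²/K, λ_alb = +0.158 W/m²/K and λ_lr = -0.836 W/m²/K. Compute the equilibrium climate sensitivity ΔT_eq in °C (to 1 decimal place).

Net feedback parameter λ = (−3.7) + (+0.158) + (-0.836) = -4.378 W/m²/K.
ΔT = −F/λ = −6.3/(-4.378) = 1.4 °C.

1.4 °C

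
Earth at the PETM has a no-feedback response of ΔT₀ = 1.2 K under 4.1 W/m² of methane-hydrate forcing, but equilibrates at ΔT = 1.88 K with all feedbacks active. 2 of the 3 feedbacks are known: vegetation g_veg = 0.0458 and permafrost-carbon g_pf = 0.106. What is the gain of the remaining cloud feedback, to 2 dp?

0.21

Amplification A = ΔT/ΔT₀ = 1.88/1.2 = 1.567.
Total gain g = 1 − 1/A = 1 − 1/1.567 = 0.3618.
Known gains sum to 0.0458 + 0.106 = 0.1518.
g_cld = 0.3618 − 0.1518 = 0.21.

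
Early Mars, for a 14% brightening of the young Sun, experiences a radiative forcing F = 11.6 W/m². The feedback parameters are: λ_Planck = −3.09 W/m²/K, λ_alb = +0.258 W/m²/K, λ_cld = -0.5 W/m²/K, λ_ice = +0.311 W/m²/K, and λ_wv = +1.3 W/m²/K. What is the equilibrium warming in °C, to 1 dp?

6.7 °C

Net feedback parameter λ = (−3.09) + (+0.258) + (-0.5) + (+0.311) + (+1.3) = -1.721 W/m²/K.
ΔT = −F/λ = −11.6/(-1.721) = 6.7 °C.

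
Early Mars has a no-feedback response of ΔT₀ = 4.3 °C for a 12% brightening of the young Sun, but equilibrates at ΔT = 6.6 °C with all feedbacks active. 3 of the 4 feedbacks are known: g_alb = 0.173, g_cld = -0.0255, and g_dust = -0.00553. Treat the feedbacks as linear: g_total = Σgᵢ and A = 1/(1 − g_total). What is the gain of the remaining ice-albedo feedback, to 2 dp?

Amplification A = ΔT/ΔT₀ = 6.6/4.3 = 1.535.
Total gain g = 1 − 1/A = 1 − 1/1.535 = 0.3485.
Known gains sum to 0.173 − 0.0255 − 0.00553 = 0.14197.
g_ice = 0.3485 − 0.14197 = 0.21.

0.21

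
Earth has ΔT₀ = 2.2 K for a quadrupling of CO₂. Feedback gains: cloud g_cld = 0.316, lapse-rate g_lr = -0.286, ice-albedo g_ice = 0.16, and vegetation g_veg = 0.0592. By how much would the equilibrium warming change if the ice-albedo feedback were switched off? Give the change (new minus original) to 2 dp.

Original: g = 0.2492, ΔT = 2.2/(1−0.2492) = 2.9302 K.
Without ice-albedo: g' = 0.0892, ΔT' = 2.2/(1−0.0892) = 2.4155 K.
Change = 2.4155 − 2.9302 = -0.51 K.

-0.51 K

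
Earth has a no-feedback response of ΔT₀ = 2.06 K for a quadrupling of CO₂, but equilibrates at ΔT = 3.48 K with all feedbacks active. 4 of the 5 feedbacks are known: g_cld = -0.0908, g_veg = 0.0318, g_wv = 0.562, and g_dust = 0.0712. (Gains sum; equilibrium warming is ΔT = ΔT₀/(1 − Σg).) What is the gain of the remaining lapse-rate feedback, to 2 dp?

-0.17

Amplification A = ΔT/ΔT₀ = 3.48/2.06 = 1.689.
Total gain g = 1 − 1/A = 1 − 1/1.689 = 0.4079.
Known gains sum to -0.0908 + 0.0318 + 0.562 + 0.0712 = 0.5742.
g_lr = 0.4079 − 0.5742 = -0.17.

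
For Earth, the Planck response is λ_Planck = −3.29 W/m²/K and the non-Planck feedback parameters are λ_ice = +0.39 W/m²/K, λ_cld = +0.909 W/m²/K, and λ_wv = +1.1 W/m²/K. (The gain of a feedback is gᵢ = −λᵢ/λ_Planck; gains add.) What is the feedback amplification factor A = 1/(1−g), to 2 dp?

Convert to gains: g_ice = 0.39/3.29 = 0.1185; g_cld = 0.909/3.29 = 0.2763; g_wv = 1.1/3.29 = 0.3343.
Total gain g = 0.7291.
A = 1/(1 − 0.7291) = 3.69.

3.69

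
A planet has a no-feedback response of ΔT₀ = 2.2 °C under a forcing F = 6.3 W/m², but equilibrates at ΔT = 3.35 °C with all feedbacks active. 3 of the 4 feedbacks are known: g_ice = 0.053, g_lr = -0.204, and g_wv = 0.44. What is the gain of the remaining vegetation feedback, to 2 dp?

Amplification A = ΔT/ΔT₀ = 3.35/2.2 = 1.523.
Total gain g = 1 − 1/A = 1 − 1/1.523 = 0.3434.
Known gains sum to 0.053 − 0.204 + 0.44 = 0.289.
g_veg = 0.3434 − 0.289 = 0.05.

0.05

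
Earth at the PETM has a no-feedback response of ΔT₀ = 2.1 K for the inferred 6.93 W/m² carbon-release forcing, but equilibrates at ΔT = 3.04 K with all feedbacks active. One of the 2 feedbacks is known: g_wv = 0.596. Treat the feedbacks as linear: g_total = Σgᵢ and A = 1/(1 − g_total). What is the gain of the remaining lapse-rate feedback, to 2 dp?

Amplification A = ΔT/ΔT₀ = 3.04/2.1 = 1.448.
Total gain g = 1 − 1/A = 1 − 1/1.448 = 0.3094.
The known gain is 0.596.
g_lr = 0.3094 − 0.596 = -0.29.

-0.29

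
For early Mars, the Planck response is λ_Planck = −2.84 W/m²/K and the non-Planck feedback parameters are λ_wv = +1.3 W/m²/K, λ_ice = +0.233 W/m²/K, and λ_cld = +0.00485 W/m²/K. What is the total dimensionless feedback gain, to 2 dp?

0.54

Convert to gains: g_wv = 1.3/2.84 = 0.4577; g_ice = 0.233/2.84 = 0.08204; g_cld = 0.00485/2.84 = 0.001708.
Total gain g = 0.541448.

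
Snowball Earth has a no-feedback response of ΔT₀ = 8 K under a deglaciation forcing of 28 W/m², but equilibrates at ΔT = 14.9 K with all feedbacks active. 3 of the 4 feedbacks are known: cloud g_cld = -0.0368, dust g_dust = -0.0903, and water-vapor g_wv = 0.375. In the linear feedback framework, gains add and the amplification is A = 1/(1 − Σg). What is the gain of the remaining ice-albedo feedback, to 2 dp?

Amplification A = ΔT/ΔT₀ = 14.9/8 = 1.863.
Total gain g = 1 − 1/A = 1 − 1/1.863 = 0.4632.
Known gains sum to -0.0368 − 0.0903 + 0.375 = 0.2479.
g_ice = 0.4632 − 0.2479 = 0.22.

0.22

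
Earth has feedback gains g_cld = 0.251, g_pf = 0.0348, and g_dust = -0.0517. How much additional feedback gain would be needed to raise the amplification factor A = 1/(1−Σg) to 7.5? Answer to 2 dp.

0.63

Current total gain = 0.2341.
Target gain for A = 7.5: g* = 1 − 1/7.5 = 0.8667.
Additional gain needed = 0.8667 − 0.2341 = 0.63.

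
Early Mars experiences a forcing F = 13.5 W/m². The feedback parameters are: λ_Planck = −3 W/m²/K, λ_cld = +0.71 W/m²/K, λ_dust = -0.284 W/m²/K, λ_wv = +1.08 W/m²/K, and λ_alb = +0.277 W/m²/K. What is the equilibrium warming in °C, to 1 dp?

Net feedback parameter λ = (−3) + (+0.71) + (-0.284) + (+1.08) + (+0.277) = -1.217 W/m²/K.
ΔT = −F/λ = −13.5/(-1.217) = 11.1 °C.

11.1 °C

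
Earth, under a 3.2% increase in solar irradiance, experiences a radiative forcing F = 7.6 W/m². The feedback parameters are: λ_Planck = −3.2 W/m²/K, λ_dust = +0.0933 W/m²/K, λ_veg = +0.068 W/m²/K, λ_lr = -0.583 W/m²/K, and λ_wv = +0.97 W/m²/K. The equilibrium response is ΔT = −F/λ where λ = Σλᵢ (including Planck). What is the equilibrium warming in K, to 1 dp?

Net feedback parameter λ = (−3.2) + (+0.0933) + (+0.068) + (-0.583) + (+0.97) = -2.6517 W/m²/K.
ΔT = −F/λ = −7.6/(-2.6517) = 2.9 K.

2.9 K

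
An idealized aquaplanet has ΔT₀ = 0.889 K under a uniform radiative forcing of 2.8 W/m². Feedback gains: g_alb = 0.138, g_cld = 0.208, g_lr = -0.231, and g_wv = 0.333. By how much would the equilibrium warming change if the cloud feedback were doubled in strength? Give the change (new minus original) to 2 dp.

Original: g = 0.448, ΔT = 0.889/(1−0.448) = 1.6105 K.
With doubled cloud: g' = 0.656, ΔT' = 0.889/(1−0.656) = 2.5843 K.
Change = 2.5843 − 1.6105 = 0.97 K.

0.97 K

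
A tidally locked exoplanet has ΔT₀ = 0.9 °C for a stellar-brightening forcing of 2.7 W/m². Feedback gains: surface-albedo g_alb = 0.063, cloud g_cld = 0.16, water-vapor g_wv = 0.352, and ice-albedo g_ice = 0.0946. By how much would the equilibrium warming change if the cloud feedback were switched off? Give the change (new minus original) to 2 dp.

-0.89 °C

Original: g = 0.6696, ΔT = 0.9/(1−0.6696) = 2.7240 °C.
Without cloud: g' = 0.5096, ΔT' = 0.9/(1−0.5096) = 1.8352 °C.
Change = 1.8352 − 2.7240 = -0.89 °C.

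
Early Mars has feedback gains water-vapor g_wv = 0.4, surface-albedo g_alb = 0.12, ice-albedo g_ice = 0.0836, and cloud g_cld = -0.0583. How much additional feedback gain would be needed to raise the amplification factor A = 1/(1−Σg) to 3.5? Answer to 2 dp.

Current total gain = 0.5453.
Target gain for A = 3.5: g* = 1 − 1/3.5 = 0.7143.
Additional gain needed = 0.7143 − 0.5453 = 0.17.

0.17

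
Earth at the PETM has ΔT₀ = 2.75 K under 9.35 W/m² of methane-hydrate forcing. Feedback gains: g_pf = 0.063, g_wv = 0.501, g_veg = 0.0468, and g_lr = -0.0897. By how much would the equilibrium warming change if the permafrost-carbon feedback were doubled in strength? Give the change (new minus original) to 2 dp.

0.87 K

Original: g = 0.5211, ΔT = 2.75/(1−0.5211) = 5.7423 K.
With doubled permafrost-carbon: g' = 0.5841, ΔT' = 2.75/(1−0.5841) = 6.6122 K.
Change = 6.6122 − 5.7423 = 0.87 K.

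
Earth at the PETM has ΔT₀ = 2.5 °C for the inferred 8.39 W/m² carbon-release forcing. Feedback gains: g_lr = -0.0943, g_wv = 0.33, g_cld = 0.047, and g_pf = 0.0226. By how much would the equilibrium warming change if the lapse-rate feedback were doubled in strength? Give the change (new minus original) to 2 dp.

Original: g = 0.3053, ΔT = 2.5/(1−0.3053) = 3.5987 °C.
With doubled lapse-rate: g' = 0.211, ΔT' = 2.5/(1−0.211) = 3.1686 °C.
Change = 3.1686 − 3.5987 = -0.43 °C.

-0.43 °C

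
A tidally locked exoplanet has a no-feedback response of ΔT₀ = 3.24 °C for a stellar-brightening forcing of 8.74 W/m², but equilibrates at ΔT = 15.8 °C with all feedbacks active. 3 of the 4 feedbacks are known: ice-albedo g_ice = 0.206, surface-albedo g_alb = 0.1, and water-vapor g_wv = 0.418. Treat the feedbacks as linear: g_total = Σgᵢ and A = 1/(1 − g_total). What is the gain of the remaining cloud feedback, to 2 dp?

0.07

Amplification A = ΔT/ΔT₀ = 15.8/3.24 = 4.877.
Total gain g = 1 − 1/A = 1 − 1/4.877 = 0.795.
Known gains sum to 0.206 + 0.1 + 0.418 = 0.724.
g_cld = 0.795 − 0.724 = 0.07.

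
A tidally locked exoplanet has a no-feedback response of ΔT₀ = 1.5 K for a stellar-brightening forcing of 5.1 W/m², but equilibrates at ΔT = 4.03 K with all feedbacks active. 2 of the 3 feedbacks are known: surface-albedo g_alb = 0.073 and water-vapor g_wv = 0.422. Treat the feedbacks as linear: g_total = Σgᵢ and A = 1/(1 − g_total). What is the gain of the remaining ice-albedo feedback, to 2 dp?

0.13

Amplification A = ΔT/ΔT₀ = 4.03/1.5 = 2.687.
Total gain g = 1 − 1/A = 1 − 1/2.687 = 0.6278.
Known gains sum to 0.073 + 0.422 = 0.495.
g_ice = 0.6278 − 0.495 = 0.13.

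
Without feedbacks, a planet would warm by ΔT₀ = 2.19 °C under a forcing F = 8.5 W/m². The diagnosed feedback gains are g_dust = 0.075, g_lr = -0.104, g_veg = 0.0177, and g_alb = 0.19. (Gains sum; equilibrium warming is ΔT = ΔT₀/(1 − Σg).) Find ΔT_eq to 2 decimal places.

Total gain g = 0.075 − 0.104 + 0.0177 + 0.19 = 0.1787.
Amplification A = 1/(1 − 0.1787) = 1.218.
ΔT = 2.19 × 1.218 = 2.67 °C.

2.67 °C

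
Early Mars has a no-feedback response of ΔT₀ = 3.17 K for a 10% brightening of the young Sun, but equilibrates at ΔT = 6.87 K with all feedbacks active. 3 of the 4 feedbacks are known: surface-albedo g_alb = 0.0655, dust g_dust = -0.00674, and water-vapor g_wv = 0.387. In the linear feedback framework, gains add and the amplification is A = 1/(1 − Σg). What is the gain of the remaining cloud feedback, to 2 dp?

0.09

Amplification A = ΔT/ΔT₀ = 6.87/3.17 = 2.167.
Total gain g = 1 − 1/A = 1 − 1/2.167 = 0.5385.
Known gains sum to 0.0655 − 0.00674 + 0.387 = 0.44576.
g_cld = 0.5385 − 0.44576 = 0.09.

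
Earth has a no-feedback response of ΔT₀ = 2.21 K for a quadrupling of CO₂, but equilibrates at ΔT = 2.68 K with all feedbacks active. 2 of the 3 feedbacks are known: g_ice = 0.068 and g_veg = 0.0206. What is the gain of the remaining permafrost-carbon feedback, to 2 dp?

0.09

Amplification A = ΔT/ΔT₀ = 2.68/2.21 = 1.213.
Total gain g = 1 − 1/A = 1 − 1/1.213 = 0.1756.
Known gains sum to 0.068 + 0.0206 = 0.0886.
g_pf = 0.1756 − 0.0886 = 0.09.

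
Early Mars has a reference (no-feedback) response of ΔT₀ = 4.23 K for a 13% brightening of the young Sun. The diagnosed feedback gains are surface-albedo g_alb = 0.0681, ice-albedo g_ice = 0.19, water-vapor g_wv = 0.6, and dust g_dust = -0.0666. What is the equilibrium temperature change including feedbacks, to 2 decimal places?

20.29 K

Total gain g = 0.0681 + 0.19 + 0.6 − 0.0666 = 0.7915.
Amplification A = 1/(1 − 0.7915) = 4.796.
ΔT = 4.23 × 4.796 = 20.29 K.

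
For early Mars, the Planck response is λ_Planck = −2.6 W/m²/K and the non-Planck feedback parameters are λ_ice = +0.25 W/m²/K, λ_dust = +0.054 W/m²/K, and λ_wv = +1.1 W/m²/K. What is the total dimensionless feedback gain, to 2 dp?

0.54

Convert to gains: g_ice = 0.25/2.6 = 0.09615; g_dust = 0.054/2.6 = 0.02077; g_wv = 1.1/2.6 = 0.4231.
Total gain g = 0.54002.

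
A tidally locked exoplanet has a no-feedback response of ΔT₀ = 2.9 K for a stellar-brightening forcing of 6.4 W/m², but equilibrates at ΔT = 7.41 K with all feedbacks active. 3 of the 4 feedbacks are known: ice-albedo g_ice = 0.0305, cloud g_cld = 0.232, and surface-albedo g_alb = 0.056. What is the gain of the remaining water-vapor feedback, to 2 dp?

Amplification A = ΔT/ΔT₀ = 7.41/2.9 = 2.555.
Total gain g = 1 − 1/A = 1 − 1/2.555 = 0.6086.
Known gains sum to 0.0305 + 0.232 + 0.056 = 0.3185.
g_wv = 0.6086 − 0.3185 = 0.29.

0.29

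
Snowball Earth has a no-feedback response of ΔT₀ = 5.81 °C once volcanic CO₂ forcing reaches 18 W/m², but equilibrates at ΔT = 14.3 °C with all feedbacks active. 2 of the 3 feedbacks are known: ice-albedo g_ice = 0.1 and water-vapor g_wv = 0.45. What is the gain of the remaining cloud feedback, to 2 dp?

0.04

Amplification A = ΔT/ΔT₀ = 14.3/5.81 = 2.461.
Total gain g = 1 − 1/A = 1 − 1/2.461 = 0.5937.
Known gains sum to 0.1 + 0.45 = 0.55.
g_cld = 0.5937 − 0.55 = 0.04.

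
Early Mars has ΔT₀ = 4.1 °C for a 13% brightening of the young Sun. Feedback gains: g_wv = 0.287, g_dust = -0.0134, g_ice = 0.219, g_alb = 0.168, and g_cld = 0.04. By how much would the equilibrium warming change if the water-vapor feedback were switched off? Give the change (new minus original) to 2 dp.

-6.70 °C

Original: g = 0.7006, ΔT = 4.1/(1−0.7006) = 13.6941 °C.
Without water-vapor: g' = 0.4136, ΔT' = 4.1/(1−0.4136) = 6.9918 °C.
Change = 6.9918 − 13.6941 = -6.70 °C.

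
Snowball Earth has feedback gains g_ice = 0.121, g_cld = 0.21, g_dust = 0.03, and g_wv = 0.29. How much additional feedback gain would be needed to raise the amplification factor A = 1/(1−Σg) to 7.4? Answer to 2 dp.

Current total gain = 0.651.
Target gain for A = 7.4: g* = 1 − 1/7.4 = 0.8649.
Additional gain needed = 0.8649 − 0.651 = 0.21.

0.21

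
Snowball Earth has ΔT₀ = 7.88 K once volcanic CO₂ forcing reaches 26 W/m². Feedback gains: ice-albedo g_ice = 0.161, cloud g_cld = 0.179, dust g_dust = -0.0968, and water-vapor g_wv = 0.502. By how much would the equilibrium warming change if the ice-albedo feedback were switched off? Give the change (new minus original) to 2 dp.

Original: g = 0.7452, ΔT = 7.88/(1−0.7452) = 30.9262 K.
Without ice-albedo: g' = 0.5842, ΔT' = 7.88/(1−0.5842) = 18.9514 K.
Change = 18.9514 − 30.9262 = -11.97 K.

-11.97 K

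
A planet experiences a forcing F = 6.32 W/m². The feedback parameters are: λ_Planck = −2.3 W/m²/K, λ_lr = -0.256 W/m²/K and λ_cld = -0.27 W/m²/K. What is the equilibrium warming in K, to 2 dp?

2.24 K

Net feedback parameter λ = (−2.3) + (-0.256) + (-0.27) = -2.826 W/m²/K.
ΔT = −F/λ = −6.32/(-2.826) = 2.24 K.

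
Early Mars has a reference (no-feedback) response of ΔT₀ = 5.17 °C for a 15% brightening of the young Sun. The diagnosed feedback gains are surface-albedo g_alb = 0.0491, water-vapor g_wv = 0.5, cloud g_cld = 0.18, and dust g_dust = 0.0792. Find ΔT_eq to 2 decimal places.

Total gain g = 0.0491 + 0.5 + 0.18 + 0.0792 = 0.8083.
Amplification A = 1/(1 − 0.8083) = 5.216.
ΔT = 5.17 × 5.216 = 26.97 °C.

26.97 °C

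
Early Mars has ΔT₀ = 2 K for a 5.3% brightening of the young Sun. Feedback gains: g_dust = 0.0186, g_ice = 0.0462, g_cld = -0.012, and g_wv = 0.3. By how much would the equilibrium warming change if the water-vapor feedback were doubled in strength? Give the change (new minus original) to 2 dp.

Original: g = 0.3528, ΔT = 2/(1−0.3528) = 3.0902 K.
With doubled water-vapor: g' = 0.6528, ΔT' = 2/(1−0.6528) = 5.7604 K.
Change = 5.7604 − 3.0902 = 2.67 K.

2.67 K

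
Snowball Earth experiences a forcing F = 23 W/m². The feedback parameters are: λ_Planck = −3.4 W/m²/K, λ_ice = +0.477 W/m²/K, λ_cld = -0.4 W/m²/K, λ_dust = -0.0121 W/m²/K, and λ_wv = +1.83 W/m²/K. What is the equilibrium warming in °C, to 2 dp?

15.28 °C

Net feedback parameter λ = (−3.4) + (+0.477) + (-0.4) + (-0.0121) + (+1.83) = -1.5051 W/m²/K.
ΔT = −F/λ = −23/(-1.5051) = 15.28 °C.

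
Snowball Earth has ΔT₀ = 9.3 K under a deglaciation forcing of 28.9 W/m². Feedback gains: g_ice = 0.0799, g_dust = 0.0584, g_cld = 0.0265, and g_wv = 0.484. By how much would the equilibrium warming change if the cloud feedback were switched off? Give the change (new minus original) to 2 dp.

-1.86 K

Original: g = 0.6488, ΔT = 9.3/(1−0.6488) = 26.4806 K.
Without cloud: g' = 0.6223, ΔT' = 9.3/(1−0.6223) = 24.6227 K.
Change = 24.6227 − 26.4806 = -1.86 K.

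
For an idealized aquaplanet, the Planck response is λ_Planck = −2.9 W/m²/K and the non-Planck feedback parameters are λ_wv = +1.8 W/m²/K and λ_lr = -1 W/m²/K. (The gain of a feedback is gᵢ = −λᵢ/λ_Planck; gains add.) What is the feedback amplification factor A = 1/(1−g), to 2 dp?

1.38

Convert to gains: g_wv = 1.8/2.9 = 0.6207; g_lr = -1/2.9 = -0.3448.
Total gain g = 0.2759.
A = 1/(1 − 0.2759) = 1.38.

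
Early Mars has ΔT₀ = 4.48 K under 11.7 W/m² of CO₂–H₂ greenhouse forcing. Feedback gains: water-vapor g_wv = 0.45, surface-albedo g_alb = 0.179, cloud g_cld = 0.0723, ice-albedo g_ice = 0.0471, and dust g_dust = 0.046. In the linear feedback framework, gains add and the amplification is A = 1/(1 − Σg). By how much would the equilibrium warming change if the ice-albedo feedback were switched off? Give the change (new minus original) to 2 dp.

-4.06 K

Original: g = 0.7944, ΔT = 4.48/(1−0.7944) = 21.7899 K.
Without ice-albedo: g' = 0.7473, ΔT' = 4.48/(1−0.7473) = 17.7285 K.
Change = 17.7285 − 21.7899 = -4.06 K.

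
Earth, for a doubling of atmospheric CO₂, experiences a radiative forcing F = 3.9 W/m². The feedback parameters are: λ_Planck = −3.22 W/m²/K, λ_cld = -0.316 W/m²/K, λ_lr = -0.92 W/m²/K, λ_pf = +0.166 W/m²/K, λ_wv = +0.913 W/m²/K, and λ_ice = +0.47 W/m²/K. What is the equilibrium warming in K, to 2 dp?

1.34 K

Net feedback parameter λ = (−3.22) + (-0.316) + (-0.92) + (+0.166) + (+0.913) + (+0.47) = -2.907 W/m²/K.
ΔT = −F/λ = −3.9/(-2.907) = 1.34 K.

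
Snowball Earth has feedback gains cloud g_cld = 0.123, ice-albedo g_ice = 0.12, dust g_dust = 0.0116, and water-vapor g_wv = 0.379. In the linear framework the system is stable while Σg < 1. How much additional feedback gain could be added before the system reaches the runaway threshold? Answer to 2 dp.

Current total gain = 0.123 + 0.12 + 0.0116 + 0.379 = 0.6336.
Margin to runaway = 1 − 0.6336 = 0.37.

0.37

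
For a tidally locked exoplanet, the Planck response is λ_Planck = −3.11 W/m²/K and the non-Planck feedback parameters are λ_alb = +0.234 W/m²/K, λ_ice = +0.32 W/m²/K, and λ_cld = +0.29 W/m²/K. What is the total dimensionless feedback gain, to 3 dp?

Convert to gains: g_alb = 0.234/3.11 = 0.07524; g_ice = 0.32/3.11 = 0.1029; g_cld = 0.29/3.11 = 0.09325.
Total gain g = 0.27139.

0.271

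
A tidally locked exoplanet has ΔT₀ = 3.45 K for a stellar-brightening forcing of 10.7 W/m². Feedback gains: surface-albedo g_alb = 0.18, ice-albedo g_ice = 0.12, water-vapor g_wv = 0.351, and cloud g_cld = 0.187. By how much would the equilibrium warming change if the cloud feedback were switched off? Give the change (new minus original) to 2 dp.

-11.41 K

Original: g = 0.838, ΔT = 3.45/(1−0.838) = 21.2963 K.
Without cloud: g' = 0.651, ΔT' = 3.45/(1−0.651) = 9.8854 K.
Change = 9.8854 − 21.2963 = -11.41 K.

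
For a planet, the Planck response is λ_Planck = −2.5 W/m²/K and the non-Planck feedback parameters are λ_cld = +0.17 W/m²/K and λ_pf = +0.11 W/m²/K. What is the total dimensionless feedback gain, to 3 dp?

0.112

Convert to gains: g_cld = 0.17/2.5 = 0.068; g_pf = 0.11/2.5 = 0.044.
Total gain g = 0.112.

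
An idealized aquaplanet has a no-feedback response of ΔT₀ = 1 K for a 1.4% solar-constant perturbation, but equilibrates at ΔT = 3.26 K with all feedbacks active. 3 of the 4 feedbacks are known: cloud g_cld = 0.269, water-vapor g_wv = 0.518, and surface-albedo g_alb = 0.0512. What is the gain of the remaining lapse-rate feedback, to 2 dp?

Amplification A = ΔT/ΔT₀ = 3.26/1 = 3.26.
Total gain g = 1 − 1/A = 1 − 1/3.26 = 0.6933.
Known gains sum to 0.269 + 0.518 + 0.0512 = 0.8382.
g_lr = 0.6933 − 0.8382 = -0.14.

-0.14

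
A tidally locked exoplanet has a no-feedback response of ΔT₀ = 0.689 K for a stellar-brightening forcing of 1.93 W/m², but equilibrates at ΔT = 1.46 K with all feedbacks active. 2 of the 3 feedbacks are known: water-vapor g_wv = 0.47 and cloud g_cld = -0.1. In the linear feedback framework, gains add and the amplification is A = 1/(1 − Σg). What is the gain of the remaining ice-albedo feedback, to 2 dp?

0.16

Amplification A = ΔT/ΔT₀ = 1.46/0.689 = 2.119.
Total gain g = 1 − 1/A = 1 − 1/2.119 = 0.5281.
Known gains sum to 0.47 − 0.1 = 0.37.
g_ice = 0.5281 − 0.37 = 0.16.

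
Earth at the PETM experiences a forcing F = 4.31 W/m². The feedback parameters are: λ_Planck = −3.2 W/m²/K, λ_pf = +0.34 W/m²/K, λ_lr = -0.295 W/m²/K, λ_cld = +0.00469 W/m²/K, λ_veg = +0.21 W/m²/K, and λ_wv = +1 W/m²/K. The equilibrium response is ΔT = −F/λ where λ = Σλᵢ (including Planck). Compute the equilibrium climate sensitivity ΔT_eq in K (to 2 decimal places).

Net feedback parameter λ = (−3.2) + (+0.34) + (-0.295) + (+0.00469) + (+0.21) + (+1) = -1.94031 W/m²/K.
ΔT = −F/λ = −4.31/(-1.94031) = 2.22 K.

2.22 K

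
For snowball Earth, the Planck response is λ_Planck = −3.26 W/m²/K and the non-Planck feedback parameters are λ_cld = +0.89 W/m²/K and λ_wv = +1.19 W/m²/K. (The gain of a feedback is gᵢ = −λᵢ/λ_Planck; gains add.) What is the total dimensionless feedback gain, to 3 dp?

0.638

Convert to gains: g_cld = 0.89/3.26 = 0.273; g_wv = 1.19/3.26 = 0.365.
Total gain g = 0.638.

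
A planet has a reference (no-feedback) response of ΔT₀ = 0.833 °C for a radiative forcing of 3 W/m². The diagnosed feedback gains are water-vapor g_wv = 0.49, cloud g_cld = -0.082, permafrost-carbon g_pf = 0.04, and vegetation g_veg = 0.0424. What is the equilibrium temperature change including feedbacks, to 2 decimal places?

1.63 °C

Total gain g = 0.49 − 0.082 + 0.04 + 0.0424 = 0.4904.
Amplification A = 1/(1 − 0.4904) = 1.962.
ΔT = 0.833 × 1.962 = 1.63 °C.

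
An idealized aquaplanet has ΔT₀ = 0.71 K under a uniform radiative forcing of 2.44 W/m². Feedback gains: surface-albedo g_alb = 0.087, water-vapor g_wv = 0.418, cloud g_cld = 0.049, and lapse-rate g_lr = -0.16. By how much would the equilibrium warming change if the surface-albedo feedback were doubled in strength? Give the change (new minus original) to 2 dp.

Original: g = 0.394, ΔT = 0.71/(1−0.394) = 1.1716 K.
With doubled surface-albedo: g' = 0.481, ΔT' = 0.71/(1−0.481) = 1.3680 K.
Change = 1.3680 − 1.1716 = 0.20 K.

0.20 K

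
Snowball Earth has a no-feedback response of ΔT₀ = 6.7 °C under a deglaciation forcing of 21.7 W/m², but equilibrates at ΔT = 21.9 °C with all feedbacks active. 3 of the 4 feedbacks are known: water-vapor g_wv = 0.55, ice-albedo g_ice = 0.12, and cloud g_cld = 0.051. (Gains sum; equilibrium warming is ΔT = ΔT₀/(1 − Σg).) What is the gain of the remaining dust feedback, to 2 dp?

-0.03

Amplification A = ΔT/ΔT₀ = 21.9/6.7 = 3.269.
Total gain g = 1 − 1/A = 1 − 1/3.269 = 0.6941.
Known gains sum to 0.55 + 0.12 + 0.051 = 0.721.
g_dust = 0.6941 − 0.721 = -0.03.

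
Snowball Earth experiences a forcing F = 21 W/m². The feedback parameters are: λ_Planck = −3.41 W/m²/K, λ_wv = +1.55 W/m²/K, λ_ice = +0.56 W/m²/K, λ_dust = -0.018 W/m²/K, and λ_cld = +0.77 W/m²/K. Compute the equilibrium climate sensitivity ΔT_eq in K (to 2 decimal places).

Net feedback parameter λ = (−3.41) + (+1.55) + (+0.56) + (-0.018) + (+0.77) = -0.548 W/m²/K.
ΔT = −F/λ = −21/(-0.548) = 38.32 K.

38.32 K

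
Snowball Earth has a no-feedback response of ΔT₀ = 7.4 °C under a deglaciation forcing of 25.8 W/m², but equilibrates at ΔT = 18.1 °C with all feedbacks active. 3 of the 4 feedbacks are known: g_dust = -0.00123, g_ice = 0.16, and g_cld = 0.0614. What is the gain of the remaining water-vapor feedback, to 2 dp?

Amplification A = ΔT/ΔT₀ = 18.1/7.4 = 2.446.
Total gain g = 1 − 1/A = 1 − 1/2.446 = 0.5912.
Known gains sum to -0.00123 + 0.16 + 0.0614 = 0.22017.
g_wv = 0.5912 − 0.22017 = 0.37.

0.37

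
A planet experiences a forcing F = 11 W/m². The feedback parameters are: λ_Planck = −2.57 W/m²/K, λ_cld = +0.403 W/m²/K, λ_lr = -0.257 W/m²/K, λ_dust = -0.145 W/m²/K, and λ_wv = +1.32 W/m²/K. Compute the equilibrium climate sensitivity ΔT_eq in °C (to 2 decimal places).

Net feedback parameter λ = (−2.57) + (+0.403) + (-0.257) + (-0.145) + (+1.32) = -1.249 W/m²/K.
ΔT = −F/λ = −11/(-1.249) = 8.81 °C.

8.81 °C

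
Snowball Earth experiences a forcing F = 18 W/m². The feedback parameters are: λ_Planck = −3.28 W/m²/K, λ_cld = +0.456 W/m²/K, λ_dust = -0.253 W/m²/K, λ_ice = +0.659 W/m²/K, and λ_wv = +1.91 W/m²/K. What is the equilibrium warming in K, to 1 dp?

35.4 K

Net feedback parameter λ = (−3.28) + (+0.456) + (-0.253) + (+0.659) + (+1.91) = -0.508 W/m²/K.
ΔT = −F/λ = −18/(-0.508) = 35.4 K.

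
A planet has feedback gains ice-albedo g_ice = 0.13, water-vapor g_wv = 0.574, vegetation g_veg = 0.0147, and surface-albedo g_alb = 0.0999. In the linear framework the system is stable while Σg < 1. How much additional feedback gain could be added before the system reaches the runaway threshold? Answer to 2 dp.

Current total gain = 0.13 + 0.574 + 0.0147 + 0.0999 = 0.8186.
Margin to runaway = 1 − 0.8186 = 0.18.

0.18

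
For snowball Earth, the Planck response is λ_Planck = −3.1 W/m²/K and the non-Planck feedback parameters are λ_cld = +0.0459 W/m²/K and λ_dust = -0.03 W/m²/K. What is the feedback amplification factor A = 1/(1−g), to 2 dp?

Convert to gains: g_cld = 0.0459/3.1 = 0.01481; g_dust = -0.03/3.1 = -0.009677.
Total gain g = 0.005133.
A = 1/(1 − 0.005133) = 1.01.

1.01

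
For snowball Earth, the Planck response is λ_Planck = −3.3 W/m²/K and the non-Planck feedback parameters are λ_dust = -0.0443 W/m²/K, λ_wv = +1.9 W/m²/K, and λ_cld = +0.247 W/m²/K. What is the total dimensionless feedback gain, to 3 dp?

Convert to gains: g_dust = -0.0443/3.3 = -0.01342; g_wv = 1.9/3.3 = 0.5758; g_cld = 0.247/3.3 = 0.07485.
Total gain g = 0.63723.

0.637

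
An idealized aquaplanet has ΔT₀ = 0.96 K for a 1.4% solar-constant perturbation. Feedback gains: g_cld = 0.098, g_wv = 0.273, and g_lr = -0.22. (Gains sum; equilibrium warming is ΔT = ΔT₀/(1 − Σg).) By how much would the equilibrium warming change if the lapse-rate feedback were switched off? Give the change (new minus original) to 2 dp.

0.40 K

Original: g = 0.151, ΔT = 0.96/(1−0.151) = 1.1307 K.
Without lapse-rate: g' = 0.371, ΔT' = 0.96/(1−0.371) = 1.5262 K.
Change = 1.5262 − 1.1307 = 0.40 K.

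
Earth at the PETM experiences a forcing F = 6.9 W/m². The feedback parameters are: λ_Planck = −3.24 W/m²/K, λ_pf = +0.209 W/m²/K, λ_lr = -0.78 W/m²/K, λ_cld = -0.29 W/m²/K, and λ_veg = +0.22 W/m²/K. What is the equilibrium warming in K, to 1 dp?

1.8 K

Net feedback parameter λ = (−3.24) + (+0.209) + (-0.78) + (-0.29) + (+0.22) = -3.881 W/m²/K.
ΔT = −F/λ = −6.9/(-3.881) = 1.8 K.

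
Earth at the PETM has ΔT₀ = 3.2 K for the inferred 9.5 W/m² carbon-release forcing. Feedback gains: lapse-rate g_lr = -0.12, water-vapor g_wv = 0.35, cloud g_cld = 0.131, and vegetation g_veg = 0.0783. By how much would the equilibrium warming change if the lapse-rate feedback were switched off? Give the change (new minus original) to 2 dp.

Original: g = 0.4393, ΔT = 3.2/(1−0.4393) = 5.7072 K.
Without lapse-rate: g' = 0.5593, ΔT' = 3.2/(1−0.5593) = 7.2612 K.
Change = 7.2612 − 5.7072 = 1.55 K.

1.55 K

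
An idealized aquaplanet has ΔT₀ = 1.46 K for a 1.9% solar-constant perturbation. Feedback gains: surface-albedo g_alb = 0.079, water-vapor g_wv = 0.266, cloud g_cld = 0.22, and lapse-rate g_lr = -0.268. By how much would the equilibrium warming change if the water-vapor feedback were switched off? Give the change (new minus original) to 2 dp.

-0.57 K

Original: g = 0.297, ΔT = 1.46/(1−0.297) = 2.0768 K.
Without water-vapor: g' = 0.031, ΔT' = 1.46/(1−0.031) = 1.5067 K.
Change = 1.5067 − 2.0768 = -0.57 K.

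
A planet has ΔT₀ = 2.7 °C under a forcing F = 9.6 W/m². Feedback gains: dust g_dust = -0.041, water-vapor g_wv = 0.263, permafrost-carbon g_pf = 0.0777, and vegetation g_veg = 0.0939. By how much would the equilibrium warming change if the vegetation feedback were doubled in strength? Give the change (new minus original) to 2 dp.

0.82 °C

Original: g = 0.3936, ΔT = 2.7/(1−0.3936) = 4.4525 °C.
With doubled vegetation: g' = 0.4875, ΔT' = 2.7/(1−0.4875) = 5.2683 °C.
Change = 5.2683 − 4.4525 = 0.82 °C.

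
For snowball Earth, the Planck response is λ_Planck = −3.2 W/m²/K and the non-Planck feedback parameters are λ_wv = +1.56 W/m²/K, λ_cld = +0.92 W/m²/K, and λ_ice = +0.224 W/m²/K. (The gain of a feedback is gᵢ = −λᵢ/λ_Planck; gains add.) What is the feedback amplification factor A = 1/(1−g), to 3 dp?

6.452

Convert to gains: g_wv = 1.56/3.2 = 0.4875; g_cld = 0.92/3.2 = 0.2875; g_ice = 0.224/3.2 = 0.07.
Total gain g = 0.845.
A = 1/(1 − 0.845) = 6.452.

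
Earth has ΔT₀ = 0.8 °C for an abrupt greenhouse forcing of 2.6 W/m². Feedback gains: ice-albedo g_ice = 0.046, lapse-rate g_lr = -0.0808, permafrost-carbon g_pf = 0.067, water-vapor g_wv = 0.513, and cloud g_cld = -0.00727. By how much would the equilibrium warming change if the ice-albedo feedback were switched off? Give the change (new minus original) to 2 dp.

-0.16 °C

Original: g = 0.53793, ΔT = 0.8/(1−0.53793) = 1.7313 °C.
Without ice-albedo: g' = 0.49193, ΔT' = 0.8/(1−0.49193) = 1.5746 °C.
Change = 1.5746 − 1.7313 = -0.16 °C.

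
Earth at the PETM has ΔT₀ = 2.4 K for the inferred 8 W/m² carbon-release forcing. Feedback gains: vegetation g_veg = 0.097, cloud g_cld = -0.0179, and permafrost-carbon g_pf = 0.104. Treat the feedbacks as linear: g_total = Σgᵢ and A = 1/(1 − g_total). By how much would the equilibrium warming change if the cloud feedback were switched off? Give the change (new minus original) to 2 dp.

Original: g = 0.1831, ΔT = 2.4/(1−0.1831) = 2.9379 K.
Without cloud: g' = 0.201, ΔT' = 2.4/(1−0.201) = 3.0038 K.
Change = 3.0038 − 2.9379 = 0.07 K.

0.07 K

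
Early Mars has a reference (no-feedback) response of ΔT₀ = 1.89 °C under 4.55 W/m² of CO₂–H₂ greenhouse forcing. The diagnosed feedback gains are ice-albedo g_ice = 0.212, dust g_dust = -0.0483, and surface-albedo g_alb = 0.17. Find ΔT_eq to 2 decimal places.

Total gain g = 0.212 − 0.0483 + 0.17 = 0.3337.
Amplification A = 1/(1 − 0.3337) = 1.501.
ΔT = 1.89 × 1.501 = 2.84 °C.

2.84 °C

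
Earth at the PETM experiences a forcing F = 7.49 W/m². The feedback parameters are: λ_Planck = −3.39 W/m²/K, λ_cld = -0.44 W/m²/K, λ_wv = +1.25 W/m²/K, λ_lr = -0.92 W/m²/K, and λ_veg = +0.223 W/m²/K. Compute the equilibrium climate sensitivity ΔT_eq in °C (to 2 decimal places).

2.29 °C

Net feedback parameter λ = (−3.39) + (-0.44) + (+1.25) + (-0.92) + (+0.223) = -3.277 W/m²/K.
ΔT = −F/λ = −7.49/(-3.277) = 2.29 °C.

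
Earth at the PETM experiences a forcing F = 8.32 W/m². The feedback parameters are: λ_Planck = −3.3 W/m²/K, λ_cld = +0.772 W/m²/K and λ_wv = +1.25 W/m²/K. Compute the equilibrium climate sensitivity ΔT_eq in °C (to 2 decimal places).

6.51 °C

Net feedback parameter λ = (−3.3) + (+0.772) + (+1.25) = -1.278 W/m²/K.
ΔT = −F/λ = −8.32/(-1.278) = 6.51 °C.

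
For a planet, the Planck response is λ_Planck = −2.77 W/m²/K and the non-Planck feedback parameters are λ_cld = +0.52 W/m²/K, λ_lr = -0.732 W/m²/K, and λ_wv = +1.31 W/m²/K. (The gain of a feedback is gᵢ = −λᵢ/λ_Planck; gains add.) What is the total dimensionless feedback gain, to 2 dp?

0.40

Convert to gains: g_cld = 0.52/2.77 = 0.1877; g_lr = -0.732/2.77 = -0.2643; g_wv = 1.31/2.77 = 0.4729.
Total gain g = 0.3963.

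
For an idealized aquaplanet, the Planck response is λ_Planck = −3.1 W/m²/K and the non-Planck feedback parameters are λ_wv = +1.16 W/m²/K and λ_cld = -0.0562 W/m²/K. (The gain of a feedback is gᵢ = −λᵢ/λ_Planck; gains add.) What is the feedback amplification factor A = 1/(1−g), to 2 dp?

1.55

Convert to gains: g_wv = 1.16/3.1 = 0.3742; g_cld = -0.0562/3.1 = -0.01813.
Total gain g = 0.35607.
A = 1/(1 − 0.35607) = 1.55.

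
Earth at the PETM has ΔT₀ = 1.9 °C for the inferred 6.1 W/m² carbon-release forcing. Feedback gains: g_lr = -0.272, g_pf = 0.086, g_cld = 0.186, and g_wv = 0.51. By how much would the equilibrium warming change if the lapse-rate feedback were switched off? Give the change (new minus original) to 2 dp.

Original: g = 0.51, ΔT = 1.9/(1−0.51) = 3.8776 °C.
Without lapse-rate: g' = 0.782, ΔT' = 1.9/(1−0.782) = 8.7156 °C.
Change = 8.7156 − 3.8776 = 4.84 °C.

4.84 °C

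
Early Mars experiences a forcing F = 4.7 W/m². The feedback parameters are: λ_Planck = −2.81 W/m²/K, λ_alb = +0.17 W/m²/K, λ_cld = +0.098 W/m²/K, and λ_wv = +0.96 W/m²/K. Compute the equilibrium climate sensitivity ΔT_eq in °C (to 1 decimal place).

3.0 °C

Net feedback parameter λ = (−2.81) + (+0.17) + (+0.098) + (+0.96) = -1.582 W/m²/K.
ΔT = −F/λ = −4.7/(-1.582) = 3.0 °C.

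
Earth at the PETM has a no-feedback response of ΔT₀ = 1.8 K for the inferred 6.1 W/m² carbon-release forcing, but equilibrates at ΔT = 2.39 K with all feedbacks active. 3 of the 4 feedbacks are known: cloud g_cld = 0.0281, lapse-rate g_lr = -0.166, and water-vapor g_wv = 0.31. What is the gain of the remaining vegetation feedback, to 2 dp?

Amplification A = ΔT/ΔT₀ = 2.39/1.8 = 1.328.
Total gain g = 1 − 1/A = 1 − 1/1.328 = 0.247.
Known gains sum to 0.0281 − 0.166 + 0.31 = 0.1721.
g_veg = 0.247 − 0.1721 = 0.07.

0.07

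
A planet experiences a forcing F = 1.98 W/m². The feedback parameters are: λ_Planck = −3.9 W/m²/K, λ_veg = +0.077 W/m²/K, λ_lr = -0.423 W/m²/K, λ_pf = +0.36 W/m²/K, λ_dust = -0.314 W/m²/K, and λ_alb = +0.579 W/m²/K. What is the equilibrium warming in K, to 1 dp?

Net feedback parameter λ = (−3.9) + (+0.077) + (-0.423) + (+0.36) + (-0.314) + (+0.579) = -3.621 W/m²/K.
ΔT = −F/λ = −1.98/(-3.621) = 0.5 K.

0.5 K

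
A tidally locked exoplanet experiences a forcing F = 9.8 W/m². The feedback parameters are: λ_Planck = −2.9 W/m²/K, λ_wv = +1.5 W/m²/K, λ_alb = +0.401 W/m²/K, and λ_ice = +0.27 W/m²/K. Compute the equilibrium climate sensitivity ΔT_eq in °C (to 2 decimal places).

Net feedback parameter λ = (−2.9) + (+1.5) + (+0.401) + (+0.27) = -0.729 W/m²/K.
ΔT = −F/λ = −9.8/(-0.729) = 13.44 °C.

13.44 °C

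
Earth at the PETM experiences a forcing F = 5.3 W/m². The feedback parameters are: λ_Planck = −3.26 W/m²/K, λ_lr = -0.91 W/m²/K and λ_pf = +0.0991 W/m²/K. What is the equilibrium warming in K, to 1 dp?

Net feedback parameter λ = (−3.26) + (-0.91) + (+0.0991) = -4.0709 W/m²/K.
ΔT = −F/λ = −5.3/(-4.0709) = 1.3 K.

1.3 K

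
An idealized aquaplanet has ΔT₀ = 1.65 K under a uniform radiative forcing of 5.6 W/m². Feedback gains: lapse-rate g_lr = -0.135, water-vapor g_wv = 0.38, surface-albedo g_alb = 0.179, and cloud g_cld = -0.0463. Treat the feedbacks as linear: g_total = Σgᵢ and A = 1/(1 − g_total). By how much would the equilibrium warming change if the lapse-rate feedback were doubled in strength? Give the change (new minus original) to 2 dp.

Original: g = 0.3777, ΔT = 1.65/(1−0.3777) = 2.6515 K.
With doubled lapse-rate: g' = 0.2427, ΔT' = 1.65/(1−0.2427) = 2.1788 K.
Change = 2.1788 − 2.6515 = -0.47 K.

-0.47 K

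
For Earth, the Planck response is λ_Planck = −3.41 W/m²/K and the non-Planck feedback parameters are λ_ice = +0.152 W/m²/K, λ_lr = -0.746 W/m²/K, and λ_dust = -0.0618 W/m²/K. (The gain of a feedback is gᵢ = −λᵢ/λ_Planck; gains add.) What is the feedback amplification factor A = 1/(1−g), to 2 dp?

0.84

Convert to gains: g_ice = 0.152/3.41 = 0.04457; g_lr = -0.746/3.41 = -0.2188; g_dust = -0.0618/3.41 = -0.01812.
Total gain g = -0.19235.
A = 1/(1 + 0.19235) = 0.84.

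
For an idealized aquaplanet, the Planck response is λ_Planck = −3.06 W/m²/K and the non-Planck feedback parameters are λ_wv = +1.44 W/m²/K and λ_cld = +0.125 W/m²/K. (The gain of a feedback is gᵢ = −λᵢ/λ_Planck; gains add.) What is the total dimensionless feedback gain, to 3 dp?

0.511

Convert to gains: g_wv = 1.44/3.06 = 0.4706; g_cld = 0.125/3.06 = 0.04085.
Total gain g = 0.51145.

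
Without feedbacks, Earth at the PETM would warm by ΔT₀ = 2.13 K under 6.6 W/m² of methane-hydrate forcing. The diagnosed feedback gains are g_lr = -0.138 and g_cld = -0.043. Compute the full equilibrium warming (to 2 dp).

Total gain g = -0.138 − 0.043 = -0.181.
Amplification A = 1/(1 + 0.181) = 0.8467.
ΔT = 2.13 × 0.8467 = 1.80 K.

1.80 K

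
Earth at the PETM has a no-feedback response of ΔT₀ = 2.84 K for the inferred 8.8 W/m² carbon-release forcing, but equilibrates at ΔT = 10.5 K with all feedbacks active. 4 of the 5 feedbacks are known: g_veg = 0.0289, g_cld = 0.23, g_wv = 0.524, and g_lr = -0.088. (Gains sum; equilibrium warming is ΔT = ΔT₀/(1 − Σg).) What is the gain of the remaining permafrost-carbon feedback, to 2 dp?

Amplification A = ΔT/ΔT₀ = 10.5/2.84 = 3.697.
Total gain g = 1 − 1/A = 1 − 1/3.697 = 0.7295.
Known gains sum to 0.0289 + 0.23 + 0.524 − 0.088 = 0.6949.
g_pf = 0.7295 − 0.6949 = 0.03.

0.03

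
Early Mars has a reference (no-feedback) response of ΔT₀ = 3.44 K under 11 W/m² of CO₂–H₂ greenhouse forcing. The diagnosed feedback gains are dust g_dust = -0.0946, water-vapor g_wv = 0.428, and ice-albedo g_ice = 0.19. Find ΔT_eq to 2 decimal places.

7.22 K

Total gain g = -0.0946 + 0.428 + 0.19 = 0.5234.
Amplification A = 1/(1 − 0.5234) = 2.098.
ΔT = 3.44 × 2.098 = 7.22 K.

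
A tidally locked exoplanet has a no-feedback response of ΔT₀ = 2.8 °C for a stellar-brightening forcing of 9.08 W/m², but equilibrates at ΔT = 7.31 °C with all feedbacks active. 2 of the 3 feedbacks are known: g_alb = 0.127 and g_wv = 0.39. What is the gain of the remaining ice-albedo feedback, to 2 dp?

Amplification A = ΔT/ΔT₀ = 7.31/2.8 = 2.611.
Total gain g = 1 − 1/A = 1 − 1/2.611 = 0.617.
Known gains sum to 0.127 + 0.39 = 0.517.
g_ice = 0.617 − 0.517 = 0.10.

0.10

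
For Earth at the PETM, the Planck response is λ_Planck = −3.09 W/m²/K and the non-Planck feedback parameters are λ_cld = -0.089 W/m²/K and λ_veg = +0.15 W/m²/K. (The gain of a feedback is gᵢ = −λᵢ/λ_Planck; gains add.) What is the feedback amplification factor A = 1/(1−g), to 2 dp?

1.02

Convert to gains: g_cld = -0.089/3.09 = -0.0288; g_veg = 0.15/3.09 = 0.04854.
Total gain g = 0.01974.
A = 1/(1 − 0.01974) = 1.02.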